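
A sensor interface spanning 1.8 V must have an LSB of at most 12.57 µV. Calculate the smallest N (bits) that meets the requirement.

18 bits

Number of steps required ≥ 1.8 V / 12.57 µV = 143198.09.
Need 2^N ≥ 143198.09; 2^17 = 131072, 2^18 = 262144.
Minimum N = 18.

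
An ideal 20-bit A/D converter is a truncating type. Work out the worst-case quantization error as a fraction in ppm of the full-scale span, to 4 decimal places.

0.9537 ppm

Truncating → worst-case error = 1 LSB = V_FS/2^20, so 1e+06/1048576 = 0.953674 ppm of full scale.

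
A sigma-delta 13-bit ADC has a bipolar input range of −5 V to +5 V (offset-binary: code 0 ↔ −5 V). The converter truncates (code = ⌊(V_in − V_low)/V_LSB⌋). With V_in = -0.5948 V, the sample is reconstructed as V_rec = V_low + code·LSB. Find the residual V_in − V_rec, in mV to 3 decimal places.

LSB = 10/2^13 = 1.221 mV.
Scaled input = 3608.7398 LSBs, so code = 3608.
Reconstructed: -0.59570312 V.
V_in − V_rec = 0.000903125 V = 0.903 mV.

0.903 mV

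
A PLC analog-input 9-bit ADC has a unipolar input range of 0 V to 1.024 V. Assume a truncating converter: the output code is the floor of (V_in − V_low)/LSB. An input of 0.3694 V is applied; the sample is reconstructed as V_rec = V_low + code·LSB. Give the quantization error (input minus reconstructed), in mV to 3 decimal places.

1.400 mV

LSB = 1.024/2^9 = 2.000 mV.
Scaled input = 184.7000 LSBs, so code = 184.
Code 184 maps back to 0 + 184×0.002 V = 0.368 V.
V_in − V_rec = 0.0014 V = 1.400 mV.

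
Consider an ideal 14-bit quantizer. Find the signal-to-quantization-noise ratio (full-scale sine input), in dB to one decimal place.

86.0 dB

SNR ≈ 6.02·N + 1.76 dB = 6.02·14 + 1.76 = 86.04 dB.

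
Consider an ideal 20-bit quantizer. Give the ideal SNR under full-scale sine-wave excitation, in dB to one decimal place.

122.2 dB

SNR ≈ 6.02·N + 1.76 dB = 6.02·20 + 1.76 = 122.16 dB.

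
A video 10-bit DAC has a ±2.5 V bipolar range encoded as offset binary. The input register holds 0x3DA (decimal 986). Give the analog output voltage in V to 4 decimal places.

2.3145 V

LSB = 5 V / 2^10 = 4.883 mV.
Code 0x3DA = 986 decimal.
V_out = (−2.5) + 986 × 0.00488281 V = 2.31445 V.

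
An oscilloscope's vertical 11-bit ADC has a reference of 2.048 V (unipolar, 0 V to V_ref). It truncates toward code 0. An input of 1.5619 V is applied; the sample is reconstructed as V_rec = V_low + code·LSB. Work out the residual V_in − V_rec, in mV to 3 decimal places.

0.900 mV

Step size: 2.048 V ÷ 2^11 = 1.000 mV.
(V_in − V_low)/LSB = (1.5619 − 0)/0.001 = 1561.9000 → code 1561 (floor).
V_rec = 0 + 1561·0.001 = 1.561 V.
Difference: 0.0009 V → 0.900 mV.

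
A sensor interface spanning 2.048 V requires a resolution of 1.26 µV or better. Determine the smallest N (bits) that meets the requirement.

21 bits

Number of steps required ≥ 2.048 V / 1.26 µV = 1625396.83.
Need 2^N ≥ 1625396.83; 2^20 = 1048576, 2^21 = 2097152.
Minimum N = 21.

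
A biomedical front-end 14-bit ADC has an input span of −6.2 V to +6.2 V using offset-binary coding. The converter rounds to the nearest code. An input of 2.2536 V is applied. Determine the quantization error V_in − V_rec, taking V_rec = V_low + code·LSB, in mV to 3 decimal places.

Step size: 12.4 V ÷ 2^14 = 0.757 mV.
(2.2536 − (−6.2))/0.000756836 = 11169.6599; round gives code 11170.
V_rec = (−6.2) + 11170·0.000756836 = 2.2538574 V.
Error = 2.2536 − 2.2538574 = -0.000257422 V = -0.257 mV.

-0.257 mV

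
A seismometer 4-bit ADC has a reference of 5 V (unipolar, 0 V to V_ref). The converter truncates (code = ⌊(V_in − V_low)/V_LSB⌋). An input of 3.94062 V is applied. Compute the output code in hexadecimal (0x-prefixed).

code 0xC (decimal 12)

Full-scale span = 5 V; LSB = 5/2^4 = 312.500 mV.
(3.94062 − 0) / 0.3125 = 12.610 LSBs.
Floor → code 12.
In hexadecimal (0x-prefixed): 0xC.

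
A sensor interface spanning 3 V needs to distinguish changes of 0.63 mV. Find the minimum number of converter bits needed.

13 bits

Number of steps required ≥ 3 V / 0.63 mV = 4761.90.
Need 2^N ≥ 4761.90; 2^12 = 4096, 2^13 = 8192.
Minimum N = 13.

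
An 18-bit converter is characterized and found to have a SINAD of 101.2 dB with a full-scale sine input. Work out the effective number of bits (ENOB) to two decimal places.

ENOB = (SINAD − 1.76) / 6.02 = (101.2 − 1.76)/6.02 = 16.518.

16.52 bits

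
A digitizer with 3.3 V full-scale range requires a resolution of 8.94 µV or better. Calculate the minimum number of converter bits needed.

19 bits

Number of steps required ≥ 3.3 V / 8.94 µV = 369127.52.
Need 2^N ≥ 369127.52; 2^18 = 262144, 2^19 = 524288.
Minimum N = 19.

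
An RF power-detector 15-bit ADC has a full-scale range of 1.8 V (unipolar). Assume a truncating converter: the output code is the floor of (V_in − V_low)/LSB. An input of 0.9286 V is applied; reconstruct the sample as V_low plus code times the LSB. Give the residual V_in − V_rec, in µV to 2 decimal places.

Step size: 1.8 V ÷ 2^15 = 54.93 µV.
Scaled input = 16904.6471 LSBs, so code = 16904.
Reconstructed: 0.92856445 V.
Error = 0.9286 − 0.92856445 = 3.55469e-05 V = 35.55 µV.

35.55 µV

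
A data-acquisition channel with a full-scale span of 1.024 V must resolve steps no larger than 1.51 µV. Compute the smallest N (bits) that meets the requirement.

Number of steps required ≥ 1.024 V / 1.51 µV = 678145.70.
Need 2^N ≥ 678145.70; 2^19 = 524288, 2^20 = 1048576.
Minimum N = 20.

20 bits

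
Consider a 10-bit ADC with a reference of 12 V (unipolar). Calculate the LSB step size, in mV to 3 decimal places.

11.719 mV

Full-scale span = 12 V.
LSB = 12 / 2^10 = 12 / 1024 = 0.0117188 V = 11.719 mV.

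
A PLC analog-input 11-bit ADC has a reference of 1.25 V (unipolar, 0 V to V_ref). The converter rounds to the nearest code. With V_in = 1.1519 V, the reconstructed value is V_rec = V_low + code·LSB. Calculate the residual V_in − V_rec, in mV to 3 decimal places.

0.167 mV

Step size: 1.25 V ÷ 2^11 = 0.610 mV.
Scaled input = 1887.2730 LSBs, so code = 1887.
Code 1887 maps back to 0 + 1887×0.000610352 V = 1.1517334 V.
V_in − V_rec = 0.000166602 V = 0.167 mV.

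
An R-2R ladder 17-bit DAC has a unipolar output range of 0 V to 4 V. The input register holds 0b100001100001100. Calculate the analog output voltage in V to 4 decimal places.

0.5238 V

LSB = 4 V / 2^17 = 30.52 µV.
Code 0b100001100001100 = 17164 decimal.
V_out = 0 + 17164 × 3.05176e-05 V = 0.523804 V.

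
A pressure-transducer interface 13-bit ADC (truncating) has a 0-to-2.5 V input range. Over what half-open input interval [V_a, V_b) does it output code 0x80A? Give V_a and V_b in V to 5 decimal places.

[0.62805 V, 0.62836 V)

LSB = 2.5/2^13 = 305.18 µV.
Code 0x80A = 2058 decimal.
V_a = V_low + 2058·LSB = 0.628052 V; V_b = V_low + 2059·LSB = 0.628357 V.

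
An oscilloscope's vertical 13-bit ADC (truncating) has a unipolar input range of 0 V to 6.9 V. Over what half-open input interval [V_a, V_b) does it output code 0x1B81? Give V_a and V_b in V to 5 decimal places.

LSB = 6.9/2^13 = 0.842 mV.
Code 0x1B81 = 7041 decimal.
V_a = V_low + 7041·LSB = 5.93053 V; V_b = V_low + 7042·LSB = 5.93137 V.

[5.93053 V, 5.93137 V)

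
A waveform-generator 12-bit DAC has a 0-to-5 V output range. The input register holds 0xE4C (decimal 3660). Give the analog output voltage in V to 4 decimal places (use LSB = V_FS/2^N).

4.4678 V

LSB = 5 V / 2^12 = 1.221 mV.
Code 0xE4C = 3660 decimal.
V_out = 0 + 3660 × 0.0012207 V = 4.46777 V.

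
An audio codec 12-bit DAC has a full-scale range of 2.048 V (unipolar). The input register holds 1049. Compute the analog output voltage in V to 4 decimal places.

LSB = 2.048 V / 2^12 = 0.500 mV.
V_out = 0 + 1049 × 0.0005 V = 0.5245 V.

0.5245 V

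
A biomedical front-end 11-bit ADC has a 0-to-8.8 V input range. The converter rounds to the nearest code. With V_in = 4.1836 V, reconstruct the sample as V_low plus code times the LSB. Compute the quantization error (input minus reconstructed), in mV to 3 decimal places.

-1.556 mV

LSB = 8.8/2^11 = 4.297 mV.
(V_in − V_low)/LSB = (4.1836 − 0)/0.00429688 = 973.6378 → code 974 (round).
V_rec = 0 + 974·0.00429688 = 4.1851563 V.
Error = 4.1836 − 4.1851563 = -0.00155625 V = -1.556 mV.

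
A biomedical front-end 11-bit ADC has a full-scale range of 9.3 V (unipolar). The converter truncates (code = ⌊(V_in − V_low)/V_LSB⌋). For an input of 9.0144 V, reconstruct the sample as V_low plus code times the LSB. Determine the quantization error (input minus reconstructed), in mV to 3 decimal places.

0.484 mV

One LSB is 9.3 V / 2048 = 4.541 mV.
(9.0144 − 0)/0.00454102 = 1985.1066; ⌊·⌋ gives code 1985.
V_rec = 0 + 1985·0.00454102 = 9.013916 V.
Difference: 0.000483984 V → 0.484 mV.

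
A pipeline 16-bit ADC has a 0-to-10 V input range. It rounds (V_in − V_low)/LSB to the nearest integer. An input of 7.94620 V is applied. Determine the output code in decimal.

LSB = 10 V / 65536 = 152.59 µV.
Input sits at 52076.216 steps above V_low.
Round → code 52076.

code 52076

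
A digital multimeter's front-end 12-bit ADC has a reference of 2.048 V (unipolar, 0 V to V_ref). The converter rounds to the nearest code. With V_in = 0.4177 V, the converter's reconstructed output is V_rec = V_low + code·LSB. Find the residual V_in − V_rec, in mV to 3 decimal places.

Step size: 2.048 V ÷ 2^12 = 0.500 mV.
Scaled input = 835.4000 LSBs, so code = 835.
Code 835 maps back to 0 + 835×0.0005 V = 0.4175 V.
Difference: 0.0002 V → 0.200 mV.

0.200 mV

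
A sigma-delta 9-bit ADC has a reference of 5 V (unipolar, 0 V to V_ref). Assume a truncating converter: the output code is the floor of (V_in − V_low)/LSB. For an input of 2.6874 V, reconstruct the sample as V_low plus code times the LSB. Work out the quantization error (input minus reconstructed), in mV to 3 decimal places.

1.853 mV

LSB = 5/2^9 = 9.766 mV.
(2.6874 − 0)/0.00976562 = 275.1898; ⌊·⌋ gives code 275.
V_rec = 0 + 275·0.00976562 = 2.6855469 V.
V_in − V_rec = 0.00185312 V = 1.853 mV.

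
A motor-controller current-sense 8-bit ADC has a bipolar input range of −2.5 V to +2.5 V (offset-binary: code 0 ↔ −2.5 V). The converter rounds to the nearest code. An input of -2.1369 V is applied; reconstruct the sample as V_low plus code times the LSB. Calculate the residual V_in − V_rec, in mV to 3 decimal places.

Step size: 5 V ÷ 2^8 = 19.531 mV.
(-2.1369 − (−2.5))/0.0195312 = 18.5907; round gives code 19.
Code 19 maps back to (−2.5) + 19×0.0195312 V = -2.1289062 V.
Error = -2.1369 − (−2.1289062) = -0.00799375 V = -7.994 mV.

-7.994 mV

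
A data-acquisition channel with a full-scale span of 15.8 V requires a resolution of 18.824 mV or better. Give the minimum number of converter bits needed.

Number of steps required ≥ 15.8 V / 18.824 mV = 839.35.
Need 2^N ≥ 839.35; 2^9 = 512, 2^10 = 1024.
Minimum N = 10.

10 bits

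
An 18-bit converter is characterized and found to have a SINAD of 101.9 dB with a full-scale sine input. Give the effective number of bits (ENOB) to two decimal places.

ENOB = (SINAD − 1.76) / 6.02 = (101.9 − 1.76)/6.02 = 16.635.

16.63 bits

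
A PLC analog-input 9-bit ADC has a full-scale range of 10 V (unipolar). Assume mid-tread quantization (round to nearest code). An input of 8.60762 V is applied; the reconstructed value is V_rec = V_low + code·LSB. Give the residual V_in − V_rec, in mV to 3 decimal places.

LSB = 10/2^9 = 19.531 mV.
(V_in − V_low)/LSB = (8.60762 − 0)/0.0195312 = 440.7101 → code 441 (round).
Code 441 maps back to 0 + 441×0.0195312 V = 8.6132812 V.
Difference: -0.00566125 V → -5.661 mV.

-5.661 mV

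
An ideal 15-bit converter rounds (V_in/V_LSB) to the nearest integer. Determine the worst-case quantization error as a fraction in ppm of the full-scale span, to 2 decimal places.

Rounding → worst-case error = ½ LSB = V_FS/2^16, so 1e+06/65536 = 15.2588 ppm of full scale.

15.26 ppm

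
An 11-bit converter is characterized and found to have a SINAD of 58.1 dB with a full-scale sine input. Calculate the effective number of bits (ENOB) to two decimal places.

9.36 bits

ENOB = (SINAD − 1.76) / 6.02 = (58.1 − 1.76)/6.02 = 9.359.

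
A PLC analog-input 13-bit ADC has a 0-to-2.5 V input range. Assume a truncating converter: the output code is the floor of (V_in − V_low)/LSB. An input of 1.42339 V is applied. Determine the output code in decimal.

code 4664

With 8192 levels over 2.5 V, one step is 305.18 µV.
Input sits at 4664.164 steps above V_low.
⌊·⌋(4664.164) = 4664.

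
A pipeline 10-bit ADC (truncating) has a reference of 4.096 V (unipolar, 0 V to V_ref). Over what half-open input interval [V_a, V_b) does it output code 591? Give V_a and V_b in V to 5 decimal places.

LSB = 4.096/2^10 = 4.000 mV.
V_a = V_low + 591·LSB = 2.364 V; V_b = V_low + 592·LSB = 2.368 V.

[2.36400 V, 2.36800 V)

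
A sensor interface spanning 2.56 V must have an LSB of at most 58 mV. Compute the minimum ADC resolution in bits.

6 bits

Number of steps required ≥ 2.56 V / 58 mV = 44.14.
Need 2^N ≥ 44.14; 2^5 = 32, 2^6 = 64.
Minimum N = 6.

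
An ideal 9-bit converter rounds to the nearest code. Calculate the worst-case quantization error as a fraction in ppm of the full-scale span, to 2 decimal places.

Rounding → worst-case error = ½ LSB = V_FS/2^10, so 1e+06/1024 = 976.562 ppm of full scale.

976.56 ppm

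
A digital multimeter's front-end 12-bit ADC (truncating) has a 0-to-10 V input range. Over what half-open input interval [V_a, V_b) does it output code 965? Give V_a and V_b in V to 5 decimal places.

[2.35596 V, 2.35840 V)

LSB = 10/2^12 = 2.441 mV.
V_a = V_low + 965·LSB = 2.35596 V; V_b = V_low + 966·LSB = 2.3584 V.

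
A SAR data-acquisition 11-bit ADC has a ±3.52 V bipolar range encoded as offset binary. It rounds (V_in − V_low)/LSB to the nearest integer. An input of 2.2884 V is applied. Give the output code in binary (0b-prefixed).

code 0b11010011010 (decimal 1690)

Full-scale span = 7.04 V; LSB = 7.04/2^11 = 3.438 mV.
(2.2884 − (−3.52)) / 0.0034375 = 1689.716 LSBs.
round(1689.716) = 1690.
In binary (0b-prefixed): 0b11010011010.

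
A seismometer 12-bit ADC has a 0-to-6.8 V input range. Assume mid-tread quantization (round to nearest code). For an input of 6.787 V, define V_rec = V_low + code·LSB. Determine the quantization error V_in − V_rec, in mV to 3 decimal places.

Step size: 6.8 V ÷ 2^12 = 1.660 mV.
(V_in − V_low)/LSB = (6.787 − 0)/0.00166016 = 4088.1694 → code 4088 (round).
V_rec = 0 + 4088·0.00166016 = 6.7867188 V.
Error = 6.787 − 6.7867188 = 0.00028125 V = 0.281 mV.

0.281 mV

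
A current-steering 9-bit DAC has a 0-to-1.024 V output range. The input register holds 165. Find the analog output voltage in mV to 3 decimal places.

LSB = 1.024 V / 2^9 = 2.000 mV.
V_out = 0 + 165 × 0.002 V = 0.33 V.
= 330.000 mV.

330.000 mV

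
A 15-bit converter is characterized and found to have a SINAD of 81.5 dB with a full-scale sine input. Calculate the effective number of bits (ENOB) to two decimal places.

13.25 bits

ENOB = (SINAD − 1.76) / 6.02 = (81.5 − 1.76)/6.02 = 13.246.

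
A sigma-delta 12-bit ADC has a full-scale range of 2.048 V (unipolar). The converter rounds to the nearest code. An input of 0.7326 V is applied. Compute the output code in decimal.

code 1465

LSB = 2.048 V / 4096 = 0.500 mV.
Input sits at 1465.200 steps above V_low.
Round → code 1465.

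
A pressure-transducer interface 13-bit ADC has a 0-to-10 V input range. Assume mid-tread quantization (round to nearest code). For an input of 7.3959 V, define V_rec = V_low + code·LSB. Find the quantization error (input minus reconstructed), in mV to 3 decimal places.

-0.340 mV

Step size: 10 V ÷ 2^13 = 1.221 mV.
Scaled input = 6058.7213 LSBs, so code = 6059.
Reconstructed: 7.3962402 V.
V_in − V_rec = -0.000340234 V = -0.340 mV.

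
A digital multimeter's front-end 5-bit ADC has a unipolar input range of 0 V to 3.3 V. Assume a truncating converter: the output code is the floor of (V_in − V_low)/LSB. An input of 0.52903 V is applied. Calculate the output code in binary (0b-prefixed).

LSB = 3.3 V / 32 = 103.125 mV.
(V_in − V_low)/LSB = (0.52903 − 0) / 0.103125 = 5.130.
⌊·⌋(5.130) = 5.
In binary (0b-prefixed): 0b101.

code 0b101 (decimal 5)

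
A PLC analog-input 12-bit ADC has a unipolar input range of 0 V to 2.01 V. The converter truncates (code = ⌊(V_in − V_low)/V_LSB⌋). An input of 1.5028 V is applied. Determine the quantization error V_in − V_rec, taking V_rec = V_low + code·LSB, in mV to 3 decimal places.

0.207 mV

One LSB is 2.01 V / 4096 = 490.72 µV.
Scaled input = 3062.4223 LSBs, so code = 3062.
V_rec = 0 + 3062·0.000490723 = 1.5025928 V.
Error = 1.5028 − 1.5025928 = 0.000207227 V = 0.207 mV.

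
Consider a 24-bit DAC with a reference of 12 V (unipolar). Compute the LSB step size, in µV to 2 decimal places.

0.72 µV

Full-scale span = 12 V.
LSB = 12 / 2^24 = 12 / 16777216 = 7.15256e-07 V = 0.72 µV.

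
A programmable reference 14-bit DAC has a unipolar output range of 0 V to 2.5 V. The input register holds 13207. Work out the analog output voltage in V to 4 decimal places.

2.0152 V

LSB = 2.5 V / 2^14 = 152.59 µV.
V_out = 0 + 13207 × 0.000152588 V = 2.01523 V.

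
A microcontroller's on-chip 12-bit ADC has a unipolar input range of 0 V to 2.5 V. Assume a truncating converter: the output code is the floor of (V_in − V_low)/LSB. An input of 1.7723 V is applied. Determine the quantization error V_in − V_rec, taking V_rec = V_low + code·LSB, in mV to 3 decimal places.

One LSB is 2.5 V / 4096 = 0.610 mV.
(V_in − V_low)/LSB = (1.7723 − 0)/0.000610352 = 2903.7363 → code 2903 (floor).
Code 2903 maps back to 0 + 2903×0.000610352 V = 1.7718506 V.
Difference: 0.000449414 V → 0.449 mV.

0.449 mV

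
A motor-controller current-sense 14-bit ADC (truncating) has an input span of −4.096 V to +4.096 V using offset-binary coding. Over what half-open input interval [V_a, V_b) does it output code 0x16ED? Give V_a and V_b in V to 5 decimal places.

LSB = 8.192/2^14 = 0.500 mV.
Code 0x16ED = 5869 decimal.
V_a = V_low + 5869·LSB = -1.1615 V; V_b = V_low + 5870·LSB = -1.161 V.

[-1.16150 V, -1.16100 V)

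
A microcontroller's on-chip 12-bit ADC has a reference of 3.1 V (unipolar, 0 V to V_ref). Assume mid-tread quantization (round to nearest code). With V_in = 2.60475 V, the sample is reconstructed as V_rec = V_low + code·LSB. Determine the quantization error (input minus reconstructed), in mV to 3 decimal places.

-0.279 mV

One LSB is 3.1 V / 4096 = 0.757 mV.
(2.60475 − 0)/0.000756836 = 3441.6310; round gives code 3442.
Code 3442 maps back to 0 + 3442×0.000756836 V = 2.6050293 V.
V_in − V_rec = -0.000279297 V = -0.279 mV.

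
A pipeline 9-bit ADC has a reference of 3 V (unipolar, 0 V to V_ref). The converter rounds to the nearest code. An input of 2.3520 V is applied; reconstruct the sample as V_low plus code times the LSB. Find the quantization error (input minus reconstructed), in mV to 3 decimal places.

One LSB is 3 V / 512 = 5.859 mV.
Scaled input = 401.4080 LSBs, so code = 401.
V_rec = 0 + 401·0.00585938 = 2.3496094 V.
Difference: 0.00239062 V → 2.391 mV.

2.391 mV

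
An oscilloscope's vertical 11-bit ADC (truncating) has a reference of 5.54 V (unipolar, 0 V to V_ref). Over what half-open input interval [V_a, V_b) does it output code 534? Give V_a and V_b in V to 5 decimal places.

LSB = 5.54/2^11 = 2.705 mV.
V_a = V_low + 534·LSB = 1.44451 V; V_b = V_low + 535·LSB = 1.44722 V.

[1.44451 V, 1.44722 V)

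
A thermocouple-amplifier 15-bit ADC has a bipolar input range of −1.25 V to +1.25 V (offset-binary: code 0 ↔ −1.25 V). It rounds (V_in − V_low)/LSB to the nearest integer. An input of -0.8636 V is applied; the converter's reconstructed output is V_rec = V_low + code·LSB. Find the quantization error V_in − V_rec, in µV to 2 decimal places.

One LSB is 2.5 V / 32768 = 76.29 µV.
Scaled input = 5064.6221 LSBs, so code = 5065.
Code 5065 maps back to (−1.25) + 5065×7.62939e-05 V = -0.86357117 V.
Error = -0.8636 − (−0.86357117) = -2.8833e-05 V = -28.83 µV.

-28.83 µV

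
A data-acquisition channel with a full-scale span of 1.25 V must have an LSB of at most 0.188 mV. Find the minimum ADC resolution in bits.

Number of steps required ≥ 1.25 V / 0.188 mV = 6648.94.
Need 2^N ≥ 6648.94; 2^12 = 4096, 2^13 = 8192.
Minimum N = 13.

13 bits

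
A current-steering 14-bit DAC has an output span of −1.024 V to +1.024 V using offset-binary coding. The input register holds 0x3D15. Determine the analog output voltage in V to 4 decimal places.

LSB = 2.048 V / 2^14 = 125.00 µV.
Code 0x3D15 = 15637 decimal.
V_out = (−1.024) + 15637 × 0.000125 V = 0.930625 V.

0.9306 V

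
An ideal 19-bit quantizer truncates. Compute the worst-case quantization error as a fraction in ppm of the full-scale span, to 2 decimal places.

1.91 ppm

Truncating → worst-case error = 1 LSB = V_FS/2^19, so 1e+06/524288 = 1.90735 ppm of full scale.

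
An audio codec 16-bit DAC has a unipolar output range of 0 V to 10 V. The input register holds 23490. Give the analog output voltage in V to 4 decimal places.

LSB = 10 V / 2^16 = 152.59 µV.
V_out = 0 + 23490 × 0.000152588 V = 3.58429 V.

3.5843 V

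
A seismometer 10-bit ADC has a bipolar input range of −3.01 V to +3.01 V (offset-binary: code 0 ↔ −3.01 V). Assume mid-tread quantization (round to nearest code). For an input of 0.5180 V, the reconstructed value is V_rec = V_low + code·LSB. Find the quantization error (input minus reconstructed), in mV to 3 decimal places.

0.656 mV

Step size: 6.02 V ÷ 2^10 = 5.879 mV.
(0.5180 − (−3.01))/0.00587891 = 600.1116; round gives code 600.
Reconstructed: 0.51734375 V.
Difference: 0.00065625 V → 0.656 mV.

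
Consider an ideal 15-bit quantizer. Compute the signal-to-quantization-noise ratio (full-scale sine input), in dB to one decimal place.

92.1 dB

SNR ≈ 6.02·N + 1.76 dB = 6.02·15 + 1.76 = 92.06 dB.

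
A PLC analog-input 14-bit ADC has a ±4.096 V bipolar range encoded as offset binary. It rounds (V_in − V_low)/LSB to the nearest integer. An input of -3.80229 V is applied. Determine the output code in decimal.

LSB = 8.192 V / 16384 = 0.500 mV.
Input sits at 587.420 steps above V_low.
Round → code 587.

code 587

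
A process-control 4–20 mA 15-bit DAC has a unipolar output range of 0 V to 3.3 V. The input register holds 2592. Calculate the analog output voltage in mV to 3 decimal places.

261.035 mV

LSB = 3.3 V / 2^15 = 100.71 µV.
V_out = 0 + 2592 × 0.000100708 V = 0.261035 V.
= 261.035 mV.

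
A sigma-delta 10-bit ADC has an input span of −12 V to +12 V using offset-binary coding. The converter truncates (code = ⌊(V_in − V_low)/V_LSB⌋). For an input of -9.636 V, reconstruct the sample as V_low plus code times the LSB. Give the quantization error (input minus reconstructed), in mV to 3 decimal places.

20.250 mV

Step size: 24 V ÷ 2^10 = 23.438 mV.
(V_in − V_low)/LSB = (-9.636 − (−12))/0.0234375 = 100.8640 → code 100 (floor).
V_rec = (−12) + 100·0.0234375 = -9.65625 V.
V_in − V_rec = 0.02025 V = 20.250 mV.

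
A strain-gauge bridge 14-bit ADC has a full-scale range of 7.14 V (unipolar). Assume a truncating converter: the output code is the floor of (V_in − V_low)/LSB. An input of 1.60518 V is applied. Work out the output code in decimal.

With 16384 levels over 7.14 V, one step is 435.79 µV.
Input sits at 3683.371 steps above V_low.
⌊·⌋(3683.371) = 3683.

code 3683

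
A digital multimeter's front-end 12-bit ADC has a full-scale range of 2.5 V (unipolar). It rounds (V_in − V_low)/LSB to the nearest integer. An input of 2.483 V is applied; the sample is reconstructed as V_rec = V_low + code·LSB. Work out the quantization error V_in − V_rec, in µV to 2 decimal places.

89.84 µV

One LSB is 2.5 V / 4096 = 0.610 mV.
Scaled input = 4068.1472 LSBs, so code = 4068.
Code 4068 maps back to 0 + 4068×0.000610352 V = 2.4829102 V.
Error = 2.483 − 2.4829102 = 8.98437e-05 V = 89.84 µV.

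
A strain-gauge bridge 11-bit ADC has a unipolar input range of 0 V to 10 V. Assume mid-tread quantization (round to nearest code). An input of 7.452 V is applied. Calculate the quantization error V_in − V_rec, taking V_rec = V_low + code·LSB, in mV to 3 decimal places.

0.828 mV

Step size: 10 V ÷ 2^11 = 4.883 mV.
Scaled input = 1526.1696 LSBs, so code = 1526.
V_rec = 0 + 1526·0.00488281 = 7.4511719 V.
Difference: 0.000828125 V → 0.828 mV.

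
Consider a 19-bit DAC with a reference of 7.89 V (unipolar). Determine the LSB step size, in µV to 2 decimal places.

15.05 µV

Full-scale span = 7.89 V.
LSB = 7.89 / 2^19 = 7.89 / 524288 = 1.5049e-05 V = 15.05 µV.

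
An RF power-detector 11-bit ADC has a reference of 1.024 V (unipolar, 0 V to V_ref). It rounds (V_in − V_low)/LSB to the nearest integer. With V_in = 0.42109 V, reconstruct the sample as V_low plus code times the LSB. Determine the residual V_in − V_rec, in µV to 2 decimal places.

LSB = 1.024/2^11 = 0.500 mV.
(V_in − V_low)/LSB = (0.42109 − 0)/0.0005 = 842.1800 → code 842 (round).
Code 842 maps back to 0 + 842×0.0005 V = 0.421 V.
Error = 0.42109 − 0.421 = 9e-05 V = 90.00 µV.

90.00 µV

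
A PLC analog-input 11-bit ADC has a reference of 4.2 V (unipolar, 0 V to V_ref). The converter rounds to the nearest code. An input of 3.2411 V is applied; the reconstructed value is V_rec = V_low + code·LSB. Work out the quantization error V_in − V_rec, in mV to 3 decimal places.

Step size: 4.2 V ÷ 2^11 = 2.051 mV.
Scaled input = 1580.4221 LSBs, so code = 1580.
Reconstructed: 3.2402344 V.
Error = 3.2411 − 3.2402344 = 0.000865625 V = 0.866 mV.

0.866 mV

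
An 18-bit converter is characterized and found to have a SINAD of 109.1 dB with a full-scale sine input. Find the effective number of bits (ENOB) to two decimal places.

17.83 bits

ENOB = (SINAD − 1.76) / 6.02 = (109.1 − 1.76)/6.02 = 17.831.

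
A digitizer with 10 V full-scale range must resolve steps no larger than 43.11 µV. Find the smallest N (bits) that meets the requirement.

Number of steps required ≥ 10 V / 43.11 µV = 231964.74.
Need 2^N ≥ 231964.74; 2^17 = 131072, 2^18 = 262144.
Minimum N = 18.

18 bits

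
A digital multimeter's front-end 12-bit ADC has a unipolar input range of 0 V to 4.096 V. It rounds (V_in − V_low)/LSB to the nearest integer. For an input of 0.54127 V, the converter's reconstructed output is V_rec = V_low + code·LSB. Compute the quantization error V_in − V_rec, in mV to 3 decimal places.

One LSB is 4.096 V / 4096 = 1.000 mV.
Scaled input = 541.2700 LSBs, so code = 541.
V_rec = 0 + 541·0.001 = 0.541 V.
V_in − V_rec = 0.00027 V = 0.270 mV.

0.270 mV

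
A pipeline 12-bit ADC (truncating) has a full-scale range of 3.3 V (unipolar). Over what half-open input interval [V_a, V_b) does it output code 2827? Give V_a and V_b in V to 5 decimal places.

[2.27761 V, 2.27842 V)

LSB = 3.3/2^12 = 0.806 mV.
V_a = V_low + 2827·LSB = 2.27761 V; V_b = V_low + 2828·LSB = 2.27842 V.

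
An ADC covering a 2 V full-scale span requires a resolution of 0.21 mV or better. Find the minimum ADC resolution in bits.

14 bits

Number of steps required ≥ 2 V / 0.21 mV = 9523.81.
Need 2^N ≥ 9523.81; 2^13 = 8192, 2^14 = 16384.
Minimum N = 14.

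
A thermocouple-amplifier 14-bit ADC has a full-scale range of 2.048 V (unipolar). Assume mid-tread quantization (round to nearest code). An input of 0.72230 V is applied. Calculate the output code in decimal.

code 5778

Full-scale span = 2.048 V; LSB = 2.048/2^14 = 125.00 µV.
(0.72230 − 0) / 0.000125 = 5778.400 LSBs.
So the output code is 5778.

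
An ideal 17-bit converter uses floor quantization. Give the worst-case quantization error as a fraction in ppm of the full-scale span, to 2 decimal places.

7.63 ppm

Truncating → worst-case error = 1 LSB = V_FS/2^17, so 1e+06/131072 = 7.62939 ppm of full scale.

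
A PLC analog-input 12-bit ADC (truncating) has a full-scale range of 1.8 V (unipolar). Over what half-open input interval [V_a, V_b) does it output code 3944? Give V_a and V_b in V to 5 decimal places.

LSB = 1.8/2^12 = 439.45 µV.
V_a = V_low + 3944·LSB = 1.7332 V; V_b = V_low + 3945·LSB = 1.73364 V.

[1.73320 V, 1.73364 V)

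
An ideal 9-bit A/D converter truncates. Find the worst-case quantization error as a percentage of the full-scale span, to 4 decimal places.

Truncating → worst-case error = 1 LSB = V_FS/2^9, so 100/512 = 0.195312 % of full scale.

0.1953 %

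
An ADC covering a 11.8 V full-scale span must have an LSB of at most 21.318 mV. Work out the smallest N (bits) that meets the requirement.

Number of steps required ≥ 11.8 V / 21.318 mV = 553.52.
Need 2^N ≥ 553.52; 2^9 = 512, 2^10 = 1024.
Minimum N = 10.

10 bits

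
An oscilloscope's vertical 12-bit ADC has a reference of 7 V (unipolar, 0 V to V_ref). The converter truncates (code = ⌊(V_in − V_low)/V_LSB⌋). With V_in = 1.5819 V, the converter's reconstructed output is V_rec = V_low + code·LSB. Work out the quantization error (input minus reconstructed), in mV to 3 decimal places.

1.089 mV

LSB = 7/2^12 = 1.709 mV.
(V_in − V_low)/LSB = (1.5819 − 0)/0.00170898 = 925.6375 → code 925 (floor).
V_rec = 0 + 925·0.00170898 = 1.5808105 V.
V_in − V_rec = 0.00108945 V = 1.089 mV.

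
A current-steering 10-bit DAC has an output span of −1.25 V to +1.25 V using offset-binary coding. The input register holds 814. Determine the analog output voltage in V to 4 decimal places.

0.7373 V

LSB = 2.5 V / 2^10 = 2.441 mV.
V_out = (−1.25) + 814 × 0.00244141 V = 0.737305 V.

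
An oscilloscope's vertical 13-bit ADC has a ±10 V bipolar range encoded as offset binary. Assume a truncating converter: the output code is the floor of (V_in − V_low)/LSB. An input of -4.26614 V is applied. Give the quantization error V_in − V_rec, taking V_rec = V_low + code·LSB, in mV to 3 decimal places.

Step size: 20 V ÷ 2^13 = 2.441 mV.
(-4.26614 − (−10))/0.00244141 = 2348.5891; ⌊·⌋ gives code 2348.
Code 2348 maps back to (−10) + 2348×0.00244141 V = -4.2675781 V.
V_in − V_rec = 0.00143812 V = 1.438 mV.

1.438 mV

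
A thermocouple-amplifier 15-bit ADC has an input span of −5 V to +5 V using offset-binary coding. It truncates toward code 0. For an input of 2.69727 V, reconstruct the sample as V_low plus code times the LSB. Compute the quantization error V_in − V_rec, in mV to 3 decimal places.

Step size: 10 V ÷ 2^15 = 305.18 µV.
(2.69727 − (−5))/0.000305176 = 25222.4143; ⌊·⌋ gives code 25222.
V_rec = (−5) + 25222·0.000305176 = 2.6971436 V.
Error = 2.69727 − 2.6971436 = 0.000126445 V = 0.126 mV.

0.126 mV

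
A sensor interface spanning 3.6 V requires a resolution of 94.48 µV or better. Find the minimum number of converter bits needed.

16 bits

Number of steps required ≥ 3.6 V / 94.48 µV = 38103.30.
Need 2^N ≥ 38103.30; 2^15 = 32768, 2^16 = 65536.
Minimum N = 16.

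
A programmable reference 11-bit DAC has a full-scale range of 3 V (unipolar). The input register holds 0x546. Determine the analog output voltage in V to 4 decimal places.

1.9775 V

LSB = 3 V / 2^11 = 1.465 mV.
Code 0x546 = 1350 decimal.
V_out = 0 + 1350 × 0.00146484 V = 1.97754 V.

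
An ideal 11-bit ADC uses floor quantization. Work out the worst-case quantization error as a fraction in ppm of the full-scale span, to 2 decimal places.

Truncating → worst-case error = 1 LSB = V_FS/2^11, so 1e+06/2048 = 488.281 ppm of full scale.

488.28 ppm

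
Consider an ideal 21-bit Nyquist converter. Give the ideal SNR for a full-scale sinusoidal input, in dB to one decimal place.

128.2 dB

SNR ≈ 6.02·N + 1.76 dB = 6.02·21 + 1.76 = 128.18 dB.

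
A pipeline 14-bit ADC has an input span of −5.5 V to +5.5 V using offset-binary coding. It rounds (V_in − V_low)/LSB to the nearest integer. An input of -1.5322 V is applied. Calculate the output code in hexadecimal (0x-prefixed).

LSB = 11 V / 16384 = 0.671 mV.
(V_in − V_low)/LSB = (-1.5322 − (−5.5)) / 0.000671387 = 5909.858.
round(5909.858) = 5910.
In hexadecimal (0x-prefixed): 0x1716.

code 0x1716 (decimal 5910)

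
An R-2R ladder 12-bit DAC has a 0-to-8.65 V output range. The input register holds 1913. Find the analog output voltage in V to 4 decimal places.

LSB = 8.65 V / 2^12 = 2.112 mV.
V_out = 0 + 1913 × 0.00211182 V = 4.0399 V.

4.0399 V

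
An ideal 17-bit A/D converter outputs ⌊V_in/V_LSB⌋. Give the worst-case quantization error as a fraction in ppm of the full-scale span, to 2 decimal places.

7.63 ppm

Truncating → worst-case error = 1 LSB = V_FS/2^17, so 1e+06/131072 = 7.62939 ppm of full scale.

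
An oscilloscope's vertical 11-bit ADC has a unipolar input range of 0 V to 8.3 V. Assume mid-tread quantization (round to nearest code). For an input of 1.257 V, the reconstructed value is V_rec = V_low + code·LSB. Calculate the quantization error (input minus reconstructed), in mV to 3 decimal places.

0.652 mV

LSB = 8.3/2^11 = 4.053 mV.
(V_in − V_low)/LSB = (1.257 − 0)/0.00405273 = 310.1610 → code 310 (round).
Code 310 maps back to 0 + 310×0.00405273 V = 1.2563477 V.
Difference: 0.000652344 V → 0.652 mV.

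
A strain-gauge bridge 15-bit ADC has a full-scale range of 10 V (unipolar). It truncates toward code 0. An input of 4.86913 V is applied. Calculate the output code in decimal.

With 32768 levels over 10 V, one step is 305.18 µV.
(4.86913 − 0) / 0.000305176 = 15955.165 LSBs.
⌊·⌋(15955.165) = 15955.

code 15955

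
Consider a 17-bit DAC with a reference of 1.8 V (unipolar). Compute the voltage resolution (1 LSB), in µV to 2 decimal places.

13.73 µV

Full-scale span = 1.8 V.
LSB = 1.8 / 2^17 = 1.8 / 131072 = 1.37329e-05 V = 13.73 µV.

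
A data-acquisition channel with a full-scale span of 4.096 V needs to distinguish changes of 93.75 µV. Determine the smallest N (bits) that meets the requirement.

Number of steps required ≥ 4.096 V / 93.75 µV = 43690.67.
Need 2^N ≥ 43690.67; 2^15 = 32768, 2^16 = 65536.
Minimum N = 16.

16 bits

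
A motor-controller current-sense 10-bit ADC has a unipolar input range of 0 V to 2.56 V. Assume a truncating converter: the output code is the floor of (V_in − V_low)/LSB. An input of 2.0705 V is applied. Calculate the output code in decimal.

LSB = 2.56 V / 1024 = 2.500 mV.
(2.0705 − 0) / 0.0025 = 828.200 LSBs.
Floor → code 828.

code 828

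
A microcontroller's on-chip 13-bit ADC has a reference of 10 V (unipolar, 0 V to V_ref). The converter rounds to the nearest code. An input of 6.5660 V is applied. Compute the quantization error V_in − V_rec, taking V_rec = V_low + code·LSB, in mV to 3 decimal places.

Step size: 10 V ÷ 2^13 = 1.221 mV.
Scaled input = 5378.8672 LSBs, so code = 5379.
Code 5379 maps back to 0 + 5379×0.0012207 V = 6.5661621 V.
Difference: -0.000162109 V → -0.162 mV.

-0.162 mV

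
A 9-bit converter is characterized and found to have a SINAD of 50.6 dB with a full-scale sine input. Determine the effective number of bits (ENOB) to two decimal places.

ENOB = (SINAD − 1.76) / 6.02 = (50.6 − 1.76)/6.02 = 8.113.

8.11 bits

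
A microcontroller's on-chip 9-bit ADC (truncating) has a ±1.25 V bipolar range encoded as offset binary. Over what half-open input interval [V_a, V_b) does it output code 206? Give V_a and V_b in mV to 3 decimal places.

[-244.141 mV, -239.258 mV)

LSB = 2.5/2^9 = 4.883 mV.
V_a = V_low + 206·LSB = -0.244141 V; V_b = V_low + 207·LSB = -0.239258 V.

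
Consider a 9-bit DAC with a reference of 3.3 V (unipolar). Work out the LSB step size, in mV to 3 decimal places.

Full-scale span = 3.3 V.
LSB = 3.3 / 2^9 = 3.3 / 512 = 0.00644531 V = 6.445 mV.

6.445 mV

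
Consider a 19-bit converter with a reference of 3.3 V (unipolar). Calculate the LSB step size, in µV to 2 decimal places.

6.29 µV

Full-scale span = 3.3 V.
LSB = 3.3 / 2^19 = 3.3 / 524288 = 6.29425e-06 V = 6.29 µV.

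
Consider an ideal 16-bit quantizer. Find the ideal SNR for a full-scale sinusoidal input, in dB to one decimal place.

98.1 dB

SNR ≈ 6.02·N + 1.76 dB = 6.02·16 + 1.76 = 98.08 dB.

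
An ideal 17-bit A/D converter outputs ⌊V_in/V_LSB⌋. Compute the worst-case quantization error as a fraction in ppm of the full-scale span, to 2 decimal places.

7.63 ppm

Truncating → worst-case error = 1 LSB = V_FS/2^17, so 1e+06/131072 = 7.62939 ppm of full scale.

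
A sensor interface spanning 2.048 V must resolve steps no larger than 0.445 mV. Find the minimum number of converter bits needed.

13 bits

Number of steps required ≥ 2.048 V / 0.445 mV = 4602.25.
Need 2^N ≥ 4602.25; 2^12 = 4096, 2^13 = 8192.
Minimum N = 13.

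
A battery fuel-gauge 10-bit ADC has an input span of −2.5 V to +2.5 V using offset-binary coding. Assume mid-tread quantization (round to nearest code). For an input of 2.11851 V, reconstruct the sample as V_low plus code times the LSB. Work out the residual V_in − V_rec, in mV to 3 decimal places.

-0.631 mV

One LSB is 5 V / 1024 = 4.883 mV.
(V_in − V_low)/LSB = (2.11851 − (−2.5))/0.00488281 = 945.8708 → code 946 (round).
Reconstructed: 2.1191406 V.
Error = 2.11851 − 2.1191406 = -0.000630625 V = -0.631 mV.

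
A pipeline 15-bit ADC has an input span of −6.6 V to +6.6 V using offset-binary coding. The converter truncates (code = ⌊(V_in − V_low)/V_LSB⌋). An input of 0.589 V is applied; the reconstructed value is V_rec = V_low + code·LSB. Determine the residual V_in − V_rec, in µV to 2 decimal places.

LSB = 13.2/2^15 = 402.83 µV.
Scaled input = 17846.1479 LSBs, so code = 17846.
V_rec = (−6.6) + 17846·0.000402832 = 0.58894043 V.
Difference: 5.95703e-05 V → 59.57 µV.

59.57 µV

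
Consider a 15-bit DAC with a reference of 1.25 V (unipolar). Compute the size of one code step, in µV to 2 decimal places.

Full-scale span = 1.25 V.
LSB = 1.25 / 2^15 = 1.25 / 32768 = 3.8147e-05 V = 38.15 µV.

38.15 µV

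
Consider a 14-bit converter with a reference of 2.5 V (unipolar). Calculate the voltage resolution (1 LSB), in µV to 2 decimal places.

152.59 µV

Full-scale span = 2.5 V.
LSB = 2.5 / 2^14 = 2.5 / 16384 = 0.000152588 V = 152.59 µV.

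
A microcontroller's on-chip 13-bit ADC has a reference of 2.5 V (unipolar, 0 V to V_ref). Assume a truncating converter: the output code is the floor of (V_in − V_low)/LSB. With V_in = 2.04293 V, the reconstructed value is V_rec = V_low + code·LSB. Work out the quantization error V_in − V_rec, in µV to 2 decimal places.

83.32 µV

One LSB is 2.5 V / 8192 = 305.18 µV.
Scaled input = 6694.2730 LSBs, so code = 6694.
Code 6694 maps back to 0 + 6694×0.000305176 V = 2.0428467 V.
V_in − V_rec = 8.33203e-05 V = 83.32 µV.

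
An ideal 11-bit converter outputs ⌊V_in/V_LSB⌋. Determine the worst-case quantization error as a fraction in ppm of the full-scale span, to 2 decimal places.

Truncating → worst-case error = 1 LSB = V_FS/2^11, so 1e+06/2048 = 488.281 ppm of full scale.

488.28 ppm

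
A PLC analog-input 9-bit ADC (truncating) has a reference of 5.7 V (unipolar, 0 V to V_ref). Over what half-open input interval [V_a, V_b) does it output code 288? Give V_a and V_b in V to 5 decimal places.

[3.20625 V, 3.21738 V)

LSB = 5.7/2^9 = 11.133 mV.
V_a = V_low + 288·LSB = 3.20625 V; V_b = V_low + 289·LSB = 3.21738 V.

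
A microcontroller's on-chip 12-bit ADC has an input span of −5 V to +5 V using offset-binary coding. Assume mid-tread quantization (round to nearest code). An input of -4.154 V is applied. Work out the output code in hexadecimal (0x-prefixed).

code 0x15B (decimal 347)

LSB = 10 V / 4096 = 2.441 mV.
Input sits at 346.522 steps above V_low.
Round → code 347.
In hexadecimal (0x-prefixed): 0x15B.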